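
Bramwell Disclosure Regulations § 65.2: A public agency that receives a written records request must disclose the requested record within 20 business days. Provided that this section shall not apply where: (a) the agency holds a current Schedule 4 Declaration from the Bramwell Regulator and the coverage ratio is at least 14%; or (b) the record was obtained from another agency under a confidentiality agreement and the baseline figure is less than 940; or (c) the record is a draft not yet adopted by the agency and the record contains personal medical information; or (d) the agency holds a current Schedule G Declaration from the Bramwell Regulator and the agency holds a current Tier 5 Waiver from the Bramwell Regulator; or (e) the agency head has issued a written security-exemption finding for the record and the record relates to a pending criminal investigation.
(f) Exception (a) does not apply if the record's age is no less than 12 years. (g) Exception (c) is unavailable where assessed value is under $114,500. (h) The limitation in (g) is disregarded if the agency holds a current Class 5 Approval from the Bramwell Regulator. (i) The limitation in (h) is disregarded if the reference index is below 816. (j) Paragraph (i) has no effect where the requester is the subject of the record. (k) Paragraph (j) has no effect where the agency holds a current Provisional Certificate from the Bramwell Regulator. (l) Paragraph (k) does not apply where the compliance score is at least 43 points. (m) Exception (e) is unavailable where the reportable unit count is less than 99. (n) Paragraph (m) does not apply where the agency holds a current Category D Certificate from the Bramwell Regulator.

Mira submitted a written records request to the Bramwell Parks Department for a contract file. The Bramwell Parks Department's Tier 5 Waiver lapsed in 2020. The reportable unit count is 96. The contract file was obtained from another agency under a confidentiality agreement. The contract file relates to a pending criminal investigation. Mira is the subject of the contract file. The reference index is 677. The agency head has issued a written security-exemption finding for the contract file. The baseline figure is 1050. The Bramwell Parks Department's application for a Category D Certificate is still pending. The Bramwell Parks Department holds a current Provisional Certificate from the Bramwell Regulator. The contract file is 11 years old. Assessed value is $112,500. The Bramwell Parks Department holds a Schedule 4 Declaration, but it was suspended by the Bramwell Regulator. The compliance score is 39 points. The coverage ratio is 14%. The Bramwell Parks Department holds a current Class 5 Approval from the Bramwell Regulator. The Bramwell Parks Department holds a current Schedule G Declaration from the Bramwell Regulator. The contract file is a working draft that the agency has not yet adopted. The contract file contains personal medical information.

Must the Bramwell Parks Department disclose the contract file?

Yes — the Bramwell Parks Department must disclose the contract file.

Exception (a) does not apply: the Schedule 4 Declaration is not current.
Exception (b) does not apply: the baseline figure is 1,050, not less than 940.
Exception (c): the contract file is an unadopted draft; the contract file contains personal medical information — every condition holds. However, paragraphs (g)–(l) must be considered: (g) operates against (c): assessed value is $112,500, under the $114,500 limit. (h) would limit (g) — a current Class 5 Approval is held — but (i) sets (h) aside: (i) operates against (h): the reference index is 677, below the 816 limit. (j) would limit (i) — Mira is the subject of the contract file — but (k) sets (j) aside: (k) applies — a current Provisional Certificate is held. (l), which would lift (k), is inapplicable — the compliance score is 39 points, short of 43 points. (c) is therefore removed.
Exception (d) does not apply: the Tier 5 Waiver is not current.
Exception (e) is satisfied on its face — a written security-exemption finding has been issued; the contract file relates to a pending investigation. However, paragraphs (m)–(n) must be considered: (m) is engaged — the reportable unit count is 96, less than the 99 limit. (n), which would lift (m), is inapplicable — the Category D Certificate is not current. So (e) is unavailable.
No exception applies. The general rule governs.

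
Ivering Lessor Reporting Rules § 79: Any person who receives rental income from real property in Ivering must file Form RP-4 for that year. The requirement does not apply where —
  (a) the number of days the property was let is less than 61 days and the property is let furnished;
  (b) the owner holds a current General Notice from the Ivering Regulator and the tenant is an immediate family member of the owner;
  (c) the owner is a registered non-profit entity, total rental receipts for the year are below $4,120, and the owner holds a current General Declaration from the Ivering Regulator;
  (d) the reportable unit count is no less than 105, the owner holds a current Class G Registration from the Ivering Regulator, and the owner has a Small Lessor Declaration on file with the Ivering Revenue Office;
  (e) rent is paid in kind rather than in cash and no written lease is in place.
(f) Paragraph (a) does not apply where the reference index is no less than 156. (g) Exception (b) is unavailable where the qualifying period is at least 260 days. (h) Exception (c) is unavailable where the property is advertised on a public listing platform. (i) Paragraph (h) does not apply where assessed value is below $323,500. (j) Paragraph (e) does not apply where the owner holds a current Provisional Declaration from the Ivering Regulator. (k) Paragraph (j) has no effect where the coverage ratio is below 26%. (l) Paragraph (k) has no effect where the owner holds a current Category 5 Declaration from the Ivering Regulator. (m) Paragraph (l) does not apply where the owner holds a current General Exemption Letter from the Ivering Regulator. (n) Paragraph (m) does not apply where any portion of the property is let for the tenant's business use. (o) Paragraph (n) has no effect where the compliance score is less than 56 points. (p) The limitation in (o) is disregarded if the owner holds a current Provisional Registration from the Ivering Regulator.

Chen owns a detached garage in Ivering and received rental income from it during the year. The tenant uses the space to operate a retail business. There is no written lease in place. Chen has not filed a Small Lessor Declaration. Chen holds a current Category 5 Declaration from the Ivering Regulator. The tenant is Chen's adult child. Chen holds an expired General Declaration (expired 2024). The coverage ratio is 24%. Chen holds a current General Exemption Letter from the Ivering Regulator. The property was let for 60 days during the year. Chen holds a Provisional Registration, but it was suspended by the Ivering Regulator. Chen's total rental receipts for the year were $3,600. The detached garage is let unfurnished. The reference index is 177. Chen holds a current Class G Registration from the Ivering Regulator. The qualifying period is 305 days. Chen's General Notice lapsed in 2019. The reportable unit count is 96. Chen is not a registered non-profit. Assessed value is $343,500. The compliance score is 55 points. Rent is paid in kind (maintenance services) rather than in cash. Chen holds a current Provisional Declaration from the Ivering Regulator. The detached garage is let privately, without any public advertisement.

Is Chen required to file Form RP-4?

Exception (a) requires that the property is let furnished; but the property is let unfurnished, so (a) is unavailable.
Exception (b) requires that the owner holds a current General Notice from the Ivering Regulator; but the General Notice is not current, so (b) is unavailable.
Exception (c) does not apply: Chen is not a registered non-profit.
Exception (d) does not apply: the reportable unit count is 96, short of 105.
Exception (e)'s conditions are all satisfied: rent is paid in kind; there is no written lease. Applying paragraphs (j)–(p): (j) applies (a current Provisional Declaration is held), but is itself disapplied by (k): (k) is triggered — the coverage ratio is 24%, below the 26% limit. (l) would limit (k) — a current Category 5 Declaration is held — but (m) sets (l) aside: (m) operates against (l): a current General Exemption Letter is held. (n) would limit (m) — the space is let for business use — but (o) sets (n) aside: (o) operates against (n): the compliance score is 55 points, less than the 56 points limit. (p), which would lift (o), is inapplicable — there is no Provisional Registration in force. (e) remains available.

No — exception (e) applies; Chen is not required to file Form RP-4.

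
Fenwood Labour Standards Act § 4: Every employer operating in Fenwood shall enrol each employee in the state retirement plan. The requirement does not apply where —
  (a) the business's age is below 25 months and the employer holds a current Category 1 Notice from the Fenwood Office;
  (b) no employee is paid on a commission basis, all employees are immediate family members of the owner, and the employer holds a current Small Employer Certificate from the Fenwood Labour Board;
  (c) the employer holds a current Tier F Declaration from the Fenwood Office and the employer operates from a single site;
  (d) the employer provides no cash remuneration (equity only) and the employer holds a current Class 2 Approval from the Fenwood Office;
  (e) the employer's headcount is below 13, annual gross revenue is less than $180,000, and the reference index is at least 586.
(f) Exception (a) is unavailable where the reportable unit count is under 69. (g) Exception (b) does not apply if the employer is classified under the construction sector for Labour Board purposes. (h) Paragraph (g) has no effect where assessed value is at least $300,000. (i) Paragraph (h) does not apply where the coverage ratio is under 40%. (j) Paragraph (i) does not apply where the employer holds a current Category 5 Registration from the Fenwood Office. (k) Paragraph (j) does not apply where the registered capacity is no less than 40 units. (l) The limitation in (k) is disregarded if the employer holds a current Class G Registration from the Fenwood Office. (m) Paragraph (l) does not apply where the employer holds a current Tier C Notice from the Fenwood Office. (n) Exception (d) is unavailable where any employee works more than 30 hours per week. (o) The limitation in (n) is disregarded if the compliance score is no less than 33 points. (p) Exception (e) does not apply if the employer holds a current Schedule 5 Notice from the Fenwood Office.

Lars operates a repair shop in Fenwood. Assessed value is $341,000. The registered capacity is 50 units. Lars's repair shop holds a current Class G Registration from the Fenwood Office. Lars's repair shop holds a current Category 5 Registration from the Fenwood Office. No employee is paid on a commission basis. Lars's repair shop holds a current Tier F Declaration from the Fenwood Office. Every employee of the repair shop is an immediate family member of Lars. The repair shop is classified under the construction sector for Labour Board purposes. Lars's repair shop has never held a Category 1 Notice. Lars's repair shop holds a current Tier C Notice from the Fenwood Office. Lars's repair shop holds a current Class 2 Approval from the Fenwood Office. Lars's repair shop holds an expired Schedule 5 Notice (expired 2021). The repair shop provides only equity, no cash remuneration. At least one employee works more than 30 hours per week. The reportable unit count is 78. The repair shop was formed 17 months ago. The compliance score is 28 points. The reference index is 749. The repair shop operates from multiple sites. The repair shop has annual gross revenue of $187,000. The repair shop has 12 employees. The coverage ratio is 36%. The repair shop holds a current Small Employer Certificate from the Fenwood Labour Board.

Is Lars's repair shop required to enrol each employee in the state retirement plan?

Exception (a) does not apply: there is no Category 1 Notice in force.
Exception (b) is satisfied on its face — no employee is paid on commission; every employee is an immediate family member; a current Small Employer Certificate is held. But applying paragraphs (g)–(m): (g) is triggered — the repair shop is classified under the construction sector. (h) operates (assessed value is $341,000, meeting the $300,000 threshold), but is set aside by (i): (i) operates against (h): the coverage ratio is 36%, under the 40% limit. (j) is triggered (a current Category 5 Registration is held), but is displaced by (k): (k) operates against (j): the registered capacity is 50 units, meeting the 40 units threshold. (l) would limit (k) — a current Class G Registration is held — but (m) sets (l) aside: (m) operates against (l): a current Tier C Notice is held. Exception (b) does not apply.
Exception (c) fails — the employer operates from multiple sites.
Exception (d) is satisfied on its face — remuneration is equity-only; a current Class 2 Approval is held. However, paragraphs (n)–(o) must be considered: (n) is triggered — at least one employee exceeds 30 hours/week. (o), which would lift (n), is inapplicable — the compliance score is 28 points, short of 33 points. So (d) is unavailable.
Exception (e) does not apply: annual gross revenue is $187,000, not less than $180,000.
Every exception is unavailable, so the rule governs.

Yes — Lars's repair shop must enrol each employee in the state retirement plan.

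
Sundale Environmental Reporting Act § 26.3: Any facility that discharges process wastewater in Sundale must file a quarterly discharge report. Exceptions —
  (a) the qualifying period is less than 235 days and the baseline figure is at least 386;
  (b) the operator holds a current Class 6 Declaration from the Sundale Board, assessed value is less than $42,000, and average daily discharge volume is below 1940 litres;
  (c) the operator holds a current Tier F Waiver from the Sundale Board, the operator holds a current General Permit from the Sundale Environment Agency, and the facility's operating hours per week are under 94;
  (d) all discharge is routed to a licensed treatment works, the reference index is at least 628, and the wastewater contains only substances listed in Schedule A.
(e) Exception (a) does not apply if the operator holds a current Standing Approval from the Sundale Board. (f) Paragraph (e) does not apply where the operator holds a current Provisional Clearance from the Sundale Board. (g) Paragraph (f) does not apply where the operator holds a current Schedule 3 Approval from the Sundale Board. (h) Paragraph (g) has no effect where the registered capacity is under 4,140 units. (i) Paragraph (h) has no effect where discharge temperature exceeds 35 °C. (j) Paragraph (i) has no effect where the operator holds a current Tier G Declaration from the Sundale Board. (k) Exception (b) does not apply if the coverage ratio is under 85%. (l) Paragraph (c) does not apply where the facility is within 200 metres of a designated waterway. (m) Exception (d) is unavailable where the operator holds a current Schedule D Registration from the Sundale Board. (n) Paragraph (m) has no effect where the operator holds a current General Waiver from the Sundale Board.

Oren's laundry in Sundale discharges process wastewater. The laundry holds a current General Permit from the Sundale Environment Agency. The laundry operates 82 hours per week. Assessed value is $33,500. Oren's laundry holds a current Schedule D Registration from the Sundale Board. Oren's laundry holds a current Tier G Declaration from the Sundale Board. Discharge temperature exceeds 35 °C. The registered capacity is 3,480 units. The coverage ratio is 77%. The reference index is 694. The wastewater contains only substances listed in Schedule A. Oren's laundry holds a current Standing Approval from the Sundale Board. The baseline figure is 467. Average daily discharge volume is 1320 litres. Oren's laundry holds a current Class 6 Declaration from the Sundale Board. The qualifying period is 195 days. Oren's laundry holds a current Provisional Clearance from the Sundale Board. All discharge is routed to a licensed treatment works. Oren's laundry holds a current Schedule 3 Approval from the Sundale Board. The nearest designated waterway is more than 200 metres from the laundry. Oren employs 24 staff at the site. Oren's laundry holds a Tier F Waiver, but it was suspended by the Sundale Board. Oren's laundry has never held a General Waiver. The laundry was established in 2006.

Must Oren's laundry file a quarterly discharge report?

No — exception (a) applies; Oren's laundry is not required to file a quarterly discharge report.

Exception (a): the qualifying period is 195 days, less than the 235 days limit; the baseline figure is 467, meeting the 386 threshold — every condition holds. Considering the limiting provisions: (e) would limit (a) — a current Standing Approval is held — but (f) sets (e) aside: (f) operates against (e): a current Provisional Clearance is held. (g) applies (a current Schedule 3 Approval is held), but is set aside by (h): (h) operates — the registered capacity is 3,480 units, under the 4,140 units limit. (i) would limit (h) — discharge temperature exceeds 35 °C — but (j) sets (i) aside: (j) operates — a current Tier G Declaration is held. (a) remains available.
Exception (b)'s conditions are all satisfied: a current Class 6 Declaration is held; assessed value is $33,500, less than the $42,000 limit; average daily discharge volume is 1320 litres, below the 1940 litres limit. However, paragraph (k) must be considered: (k) is triggered — the coverage ratio is 77%, under the 85% limit. So (b) is unavailable.
Exception (c) fails — there is no Tier F Waiver in force.
Exception (d) is satisfied on its face — discharge is routed to a licensed treatment works; the reference index is 694, meeting the 628 threshold; the wastewater is Schedule-A-only. But: (m) operates against (d): a current Schedule D Registration is held. (n), which would lift (m), is inapplicable — there is no General Waiver in force. Exception (d) does not apply.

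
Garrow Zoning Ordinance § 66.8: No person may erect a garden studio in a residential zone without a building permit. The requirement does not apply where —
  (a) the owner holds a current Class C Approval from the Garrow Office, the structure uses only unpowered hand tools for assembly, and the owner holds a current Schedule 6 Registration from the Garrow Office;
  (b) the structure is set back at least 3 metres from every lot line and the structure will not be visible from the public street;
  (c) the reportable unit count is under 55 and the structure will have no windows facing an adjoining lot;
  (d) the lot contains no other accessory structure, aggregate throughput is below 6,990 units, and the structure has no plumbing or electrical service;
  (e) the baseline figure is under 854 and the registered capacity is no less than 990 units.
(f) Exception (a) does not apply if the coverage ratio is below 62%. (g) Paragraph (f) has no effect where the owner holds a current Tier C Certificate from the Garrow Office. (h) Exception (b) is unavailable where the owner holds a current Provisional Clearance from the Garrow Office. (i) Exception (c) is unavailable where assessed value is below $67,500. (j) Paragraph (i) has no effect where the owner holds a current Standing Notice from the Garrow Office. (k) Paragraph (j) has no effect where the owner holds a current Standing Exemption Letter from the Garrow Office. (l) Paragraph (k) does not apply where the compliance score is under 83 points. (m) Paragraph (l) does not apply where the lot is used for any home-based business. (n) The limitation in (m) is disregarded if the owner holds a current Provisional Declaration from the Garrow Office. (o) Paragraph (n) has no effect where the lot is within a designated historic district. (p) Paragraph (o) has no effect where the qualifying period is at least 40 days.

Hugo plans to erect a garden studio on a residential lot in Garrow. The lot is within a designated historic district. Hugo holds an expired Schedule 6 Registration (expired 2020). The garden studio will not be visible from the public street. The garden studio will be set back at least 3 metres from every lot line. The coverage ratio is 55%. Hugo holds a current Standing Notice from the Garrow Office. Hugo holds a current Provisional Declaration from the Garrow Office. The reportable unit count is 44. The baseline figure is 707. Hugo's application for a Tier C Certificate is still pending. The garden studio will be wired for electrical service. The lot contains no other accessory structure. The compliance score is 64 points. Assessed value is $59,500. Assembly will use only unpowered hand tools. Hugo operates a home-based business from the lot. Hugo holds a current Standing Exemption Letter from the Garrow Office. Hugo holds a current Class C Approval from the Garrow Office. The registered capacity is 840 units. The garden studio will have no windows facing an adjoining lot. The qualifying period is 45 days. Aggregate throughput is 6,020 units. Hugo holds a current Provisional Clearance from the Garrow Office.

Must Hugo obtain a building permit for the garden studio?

No — exception (c) applies; Hugo does not need a building permit.

Exception (a) requires that the owner holds a current Schedule 6 Registration from the Garrow Office; but there is no Schedule 6 Registration in force, so (a) is unavailable.
Exception (b): the setback is at least 3 m on every side; the structure will not be visible from the street — every condition holds. Turning to paragraph (h): (h) operates against (b): a current Provisional Clearance is held. So (b) is unavailable.
Exception (c) is satisfied on its face — the reportable unit count is 44, under the 55 limit; no windows face an adjoining lot. Applying paragraphs (i)–(p): (i) is engaged (assessed value is $59,500, below the $67,500 limit), but is set aside by (j): (j) is engaged — a current Standing Notice is held. (k) would limit (j) — a current Standing Exemption Letter is held — but (l) sets (k) aside: (l) is engaged — the compliance score is 64 points, under the 83 points limit. (m) is triggered (a home-based business operates on the lot), but yields to (n): (n) is triggered — a current Provisional Declaration is held. (o) would limit (n) — the lot is in a historic district — but (p) sets (o) aside: (p) operates — the qualifying period is 45 days, meeting the 40 days threshold. (c) remains available.
Exception (d) does not apply: electrical service is planned.
Exception (e) requires that the registered capacity is no less than 990 units; but the registered capacity is 840 units, short of 990 units, so (e) is unavailable.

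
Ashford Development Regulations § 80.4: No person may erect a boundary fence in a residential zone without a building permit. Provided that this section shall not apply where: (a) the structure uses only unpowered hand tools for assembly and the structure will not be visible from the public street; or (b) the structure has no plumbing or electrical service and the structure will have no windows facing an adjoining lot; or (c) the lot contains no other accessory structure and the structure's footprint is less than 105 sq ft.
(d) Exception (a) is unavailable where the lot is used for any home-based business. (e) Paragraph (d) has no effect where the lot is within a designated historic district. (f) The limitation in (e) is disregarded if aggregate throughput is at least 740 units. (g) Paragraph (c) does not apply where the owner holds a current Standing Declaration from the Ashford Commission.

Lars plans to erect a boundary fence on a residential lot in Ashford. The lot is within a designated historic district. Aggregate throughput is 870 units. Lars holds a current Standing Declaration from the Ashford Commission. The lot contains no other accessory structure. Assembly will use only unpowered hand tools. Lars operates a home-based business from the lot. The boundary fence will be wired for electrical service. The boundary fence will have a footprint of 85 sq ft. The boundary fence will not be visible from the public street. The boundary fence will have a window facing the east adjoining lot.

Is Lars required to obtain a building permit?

All of (a)'s requirements are met (assembly uses only hand tools; the structure will not be visible from the street). Turning to paragraphs (d)–(f): (d) is triggered — a home-based business operates on the lot. (e) would limit (d) — the lot is in a historic district — but (f) sets (e) aside: (f) is engaged — aggregate throughput is 870 units, meeting the 740 units threshold. (a) is therefore removed.
Exception (b) does not apply: electrical service is planned.
Exception (c)'s conditions are all satisfied: the lot has no other accessory structure; the structure's footprint is 85 sq ft, less than the 105 sq ft limit. But applying paragraph (g): (g) operates — a current Standing Declaration is held. So (c) is unavailable.
No exception applies. The general rule governs.

Yes — Lars must obtain a building permit.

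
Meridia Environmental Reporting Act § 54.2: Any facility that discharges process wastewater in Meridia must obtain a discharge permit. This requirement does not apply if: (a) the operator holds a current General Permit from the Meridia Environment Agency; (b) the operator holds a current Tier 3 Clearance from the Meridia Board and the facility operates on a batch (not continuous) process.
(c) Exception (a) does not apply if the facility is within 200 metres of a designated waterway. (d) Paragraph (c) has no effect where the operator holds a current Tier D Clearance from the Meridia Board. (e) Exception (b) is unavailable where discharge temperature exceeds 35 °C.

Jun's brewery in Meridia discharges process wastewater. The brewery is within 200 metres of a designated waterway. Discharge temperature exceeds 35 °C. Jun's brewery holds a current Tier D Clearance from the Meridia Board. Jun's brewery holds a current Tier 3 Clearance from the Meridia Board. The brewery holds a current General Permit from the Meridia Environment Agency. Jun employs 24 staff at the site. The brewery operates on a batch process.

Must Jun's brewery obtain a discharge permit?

Exception (a)'s conditions are all satisfied: a current General Permit is held. Considering the limiting provisions: (c) would limit (a) — the brewery is within 200 m of a designated waterway — but (d) sets (c) aside: (d) operates against (c): a current Tier D Clearance is held. Exception (a) stands.
All of (b)'s requirements are met (a current Tier 3 Clearance is held; the facility operates on a batch process). But: (e) is triggered — discharge temperature exceeds 35 °C. (b) is therefore removed.

No — exception (a) applies; Jun's brewery is not required to obtain a discharge permit.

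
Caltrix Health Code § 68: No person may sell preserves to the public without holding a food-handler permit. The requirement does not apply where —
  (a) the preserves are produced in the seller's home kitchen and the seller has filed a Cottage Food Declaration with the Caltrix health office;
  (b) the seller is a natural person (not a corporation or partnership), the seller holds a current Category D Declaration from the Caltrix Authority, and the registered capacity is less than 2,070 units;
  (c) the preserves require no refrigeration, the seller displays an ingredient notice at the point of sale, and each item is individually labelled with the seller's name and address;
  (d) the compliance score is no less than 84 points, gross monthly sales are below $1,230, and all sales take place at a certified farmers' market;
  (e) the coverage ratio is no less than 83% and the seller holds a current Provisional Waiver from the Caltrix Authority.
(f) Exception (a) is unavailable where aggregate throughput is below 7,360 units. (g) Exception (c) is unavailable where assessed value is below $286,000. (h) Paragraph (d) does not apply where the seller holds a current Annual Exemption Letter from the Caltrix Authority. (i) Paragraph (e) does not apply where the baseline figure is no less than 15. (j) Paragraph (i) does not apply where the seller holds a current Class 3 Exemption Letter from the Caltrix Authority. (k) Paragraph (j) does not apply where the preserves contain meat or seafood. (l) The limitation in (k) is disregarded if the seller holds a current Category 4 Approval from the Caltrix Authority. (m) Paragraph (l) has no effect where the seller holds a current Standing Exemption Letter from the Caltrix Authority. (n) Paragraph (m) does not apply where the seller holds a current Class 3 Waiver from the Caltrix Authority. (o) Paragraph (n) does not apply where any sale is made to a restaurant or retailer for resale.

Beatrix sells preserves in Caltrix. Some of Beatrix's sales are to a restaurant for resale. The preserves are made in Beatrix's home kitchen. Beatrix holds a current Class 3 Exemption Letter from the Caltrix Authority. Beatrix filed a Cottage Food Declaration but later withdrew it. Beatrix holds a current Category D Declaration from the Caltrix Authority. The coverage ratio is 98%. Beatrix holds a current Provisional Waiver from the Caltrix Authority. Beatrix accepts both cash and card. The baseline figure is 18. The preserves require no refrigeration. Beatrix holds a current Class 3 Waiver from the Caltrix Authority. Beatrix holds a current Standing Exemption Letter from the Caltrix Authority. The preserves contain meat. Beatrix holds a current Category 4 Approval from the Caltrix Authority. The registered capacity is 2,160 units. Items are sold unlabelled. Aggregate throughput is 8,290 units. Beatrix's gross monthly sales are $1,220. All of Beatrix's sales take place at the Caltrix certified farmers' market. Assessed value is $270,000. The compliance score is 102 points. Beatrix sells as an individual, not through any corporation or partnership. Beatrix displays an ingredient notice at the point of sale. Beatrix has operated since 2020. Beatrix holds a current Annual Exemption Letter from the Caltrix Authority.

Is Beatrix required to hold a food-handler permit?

Yes — Beatrix must hold a food-handler permit.

Exception (a) fails — the Cottage Food Declaration was withdrawn.
Exception (b) fails — the registered capacity is 2,160 units, not less than 2,070 units.
Exception (c) fails — items are sold unlabelled.
Exception (d): the compliance score is 102 points, meeting the 84 points threshold; gross monthly sales are $1,220, below the $1,230 limit; all sales are at a certified farmers' market — every condition holds. But: (h) operates — a current Annual Exemption Letter is held. So (d) is unavailable.
Exception (e): the coverage ratio is 98%, meeting the 83% threshold; a current Provisional Waiver is held — every condition holds. Turning to paragraphs (i)–(o): (i) operates — the baseline figure is 18, meeting the 15 threshold. (j) is triggered (a current Class 3 Exemption Letter is held), but is displaced by (k): (k) is engaged — the preserves contain meat. (l) is engaged (a current Category 4 Approval is held), but is itself disapplied by (m): (m) is triggered — a current Standing Exemption Letter is held. (n) would limit (m) — a current Class 3 Waiver is held — but (o) sets (n) aside: (o) operates against (n): some sales are to a restaurant for resale. (e) is therefore removed.
No exception displaces § 68.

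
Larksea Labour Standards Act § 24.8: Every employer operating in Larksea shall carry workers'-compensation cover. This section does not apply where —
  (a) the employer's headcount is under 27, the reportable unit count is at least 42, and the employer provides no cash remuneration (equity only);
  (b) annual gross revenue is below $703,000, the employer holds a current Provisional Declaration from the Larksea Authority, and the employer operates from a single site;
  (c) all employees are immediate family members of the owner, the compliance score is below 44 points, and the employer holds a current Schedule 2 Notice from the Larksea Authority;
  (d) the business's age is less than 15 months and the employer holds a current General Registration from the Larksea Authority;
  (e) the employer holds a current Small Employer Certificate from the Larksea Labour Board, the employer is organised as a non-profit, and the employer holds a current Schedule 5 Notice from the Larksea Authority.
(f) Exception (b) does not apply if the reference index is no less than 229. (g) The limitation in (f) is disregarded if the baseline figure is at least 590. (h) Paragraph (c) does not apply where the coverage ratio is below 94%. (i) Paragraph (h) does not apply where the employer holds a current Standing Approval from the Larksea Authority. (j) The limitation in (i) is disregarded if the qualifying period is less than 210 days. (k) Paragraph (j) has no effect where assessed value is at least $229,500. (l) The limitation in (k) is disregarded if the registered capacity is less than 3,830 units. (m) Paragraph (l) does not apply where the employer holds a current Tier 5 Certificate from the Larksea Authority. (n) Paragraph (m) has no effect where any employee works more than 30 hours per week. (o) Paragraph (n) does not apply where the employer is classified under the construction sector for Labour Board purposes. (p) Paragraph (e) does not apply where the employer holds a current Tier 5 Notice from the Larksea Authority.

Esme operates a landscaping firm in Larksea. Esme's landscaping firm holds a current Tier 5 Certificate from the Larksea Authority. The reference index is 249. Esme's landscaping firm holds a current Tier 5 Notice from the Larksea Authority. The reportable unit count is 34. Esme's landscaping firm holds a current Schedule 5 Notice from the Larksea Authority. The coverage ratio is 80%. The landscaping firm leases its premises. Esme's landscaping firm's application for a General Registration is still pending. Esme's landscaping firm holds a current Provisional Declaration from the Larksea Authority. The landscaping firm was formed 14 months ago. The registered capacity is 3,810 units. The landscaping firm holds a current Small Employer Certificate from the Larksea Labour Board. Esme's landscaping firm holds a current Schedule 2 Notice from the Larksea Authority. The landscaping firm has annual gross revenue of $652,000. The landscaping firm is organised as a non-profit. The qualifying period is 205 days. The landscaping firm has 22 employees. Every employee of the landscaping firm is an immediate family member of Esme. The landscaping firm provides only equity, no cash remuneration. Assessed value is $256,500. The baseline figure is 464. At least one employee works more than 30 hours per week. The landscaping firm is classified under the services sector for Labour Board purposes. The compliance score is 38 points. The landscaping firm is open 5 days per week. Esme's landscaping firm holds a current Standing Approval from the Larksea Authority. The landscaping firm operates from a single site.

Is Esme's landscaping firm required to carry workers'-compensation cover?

Yes — Esme's landscaping firm must carry workers'-compensation cover.

Exception (a) fails — the reportable unit count is 34, short of 42.
Exception (b)'s conditions are all satisfied: annual gross revenue is $652,000, below the $703,000 limit; a current Provisional Declaration is held; the employer operates from a single site. However, paragraphs (f)–(g) must be considered: (f) operates against (b): the reference index is 249, meeting the 229 threshold. (g), which would lift (f), is not engaged — the baseline figure is 464, short of 590. (b) is therefore removed.
Exception (c)'s conditions are all satisfied: every employee is an immediate family member; the compliance score is 38 points, below the 44 points limit; a current Schedule 2 Notice is held. But: (h) operates against (c): the coverage ratio is 80%, below the 94% limit. (i) would limit (h) — a current Standing Approval is held — but (j) sets (i) aside: (j) operates against (i): the qualifying period is 205 days, less than the 210 days limit. (k) would limit (j) — assessed value is $256,500, meeting the $229,500 threshold — but (l) sets (k) aside: (l) operates against (k): the registered capacity is 3,810 units, less than the 3,830 units limit. (m) operates (a current Tier 5 Certificate is held), but yields to (n): (n) operates — at least one employee exceeds 30 hours/week. (o), which would lift (n), does not operate here — the landscaping firm is classified under the services sector. (c) is therefore removed.
Exception (d) fails — there is no General Registration in force.
Exception (e): a current Small Employer Certificate is held; the employer is a non-profit; a current Schedule 5 Notice is held — every condition holds. But: (p) is triggered — a current Tier 5 Notice is held. So (e) is unavailable.
Every exception is unavailable, so the rule governs.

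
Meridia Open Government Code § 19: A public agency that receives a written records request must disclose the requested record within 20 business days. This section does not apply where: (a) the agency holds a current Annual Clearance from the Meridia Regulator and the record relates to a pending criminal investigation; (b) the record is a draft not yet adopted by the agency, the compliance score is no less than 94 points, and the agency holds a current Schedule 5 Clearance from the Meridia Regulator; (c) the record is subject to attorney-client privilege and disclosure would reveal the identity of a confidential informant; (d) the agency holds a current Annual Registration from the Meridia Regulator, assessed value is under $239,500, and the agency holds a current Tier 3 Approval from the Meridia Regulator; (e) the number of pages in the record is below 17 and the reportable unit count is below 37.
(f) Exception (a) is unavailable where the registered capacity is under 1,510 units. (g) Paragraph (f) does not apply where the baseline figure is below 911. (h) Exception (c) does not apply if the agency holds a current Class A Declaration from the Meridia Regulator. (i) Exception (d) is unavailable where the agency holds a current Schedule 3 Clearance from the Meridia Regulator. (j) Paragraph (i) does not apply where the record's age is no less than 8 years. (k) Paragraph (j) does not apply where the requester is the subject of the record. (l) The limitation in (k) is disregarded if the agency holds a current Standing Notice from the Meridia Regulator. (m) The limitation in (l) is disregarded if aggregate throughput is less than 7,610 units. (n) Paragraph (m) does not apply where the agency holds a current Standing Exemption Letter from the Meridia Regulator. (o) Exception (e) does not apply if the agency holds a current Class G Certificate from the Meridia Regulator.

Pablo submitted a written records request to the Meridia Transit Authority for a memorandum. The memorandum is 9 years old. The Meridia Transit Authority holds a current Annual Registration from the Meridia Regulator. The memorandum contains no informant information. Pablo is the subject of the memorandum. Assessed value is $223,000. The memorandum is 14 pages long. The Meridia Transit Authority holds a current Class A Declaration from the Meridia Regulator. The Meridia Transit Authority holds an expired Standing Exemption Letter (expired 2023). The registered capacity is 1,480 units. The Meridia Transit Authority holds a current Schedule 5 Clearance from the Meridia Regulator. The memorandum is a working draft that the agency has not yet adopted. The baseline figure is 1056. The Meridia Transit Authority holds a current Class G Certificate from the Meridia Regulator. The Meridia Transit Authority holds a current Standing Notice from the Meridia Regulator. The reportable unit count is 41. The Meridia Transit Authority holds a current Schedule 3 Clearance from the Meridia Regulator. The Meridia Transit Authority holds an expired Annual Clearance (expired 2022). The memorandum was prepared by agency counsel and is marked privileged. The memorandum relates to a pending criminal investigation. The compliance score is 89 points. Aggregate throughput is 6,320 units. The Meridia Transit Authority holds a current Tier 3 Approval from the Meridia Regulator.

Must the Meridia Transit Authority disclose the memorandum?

Yes — the Meridia Transit Authority must disclose the memorandum.

Exception (a) does not apply: there is no Annual Clearance in force.
Exception (b) does not apply: the compliance score is 89 points, short of 94 points.
Exception (c) does not apply: the memorandum contains no informant information.
Exception (d) is satisfied on its face — a current Annual Registration is held; assessed value is $223,000, under the $239,500 limit; a current Tier 3 Approval is held. But applying paragraphs (i)–(n): (i) operates against (d): a current Schedule 3 Clearance is held. (j) would limit (i) — the record's age is 9 years, meeting the 8 years threshold — but (k) sets (j) aside: (k) is engaged — Pablo is the subject of the memorandum. (l) would limit (k) — a current Standing Notice is held — but (m) sets (l) aside: (m) operates against (l): aggregate throughput is 6,320 units, less than the 7,610 units limit. (n), which would lift (m), is not triggered — no current Standing Exemption Letter is held. (d) is therefore removed.
Exception (e) does not apply: the reportable unit count is 41, not below 37.
No exception displaces § 19.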